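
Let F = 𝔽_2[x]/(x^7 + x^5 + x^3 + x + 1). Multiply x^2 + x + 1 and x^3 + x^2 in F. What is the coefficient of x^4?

Multiply in 𝔽_2[x]: (x^2 + x + 1)·(x^3 + x^2) = x^5 + x^2.
Reduced: x^5 + x^2.

0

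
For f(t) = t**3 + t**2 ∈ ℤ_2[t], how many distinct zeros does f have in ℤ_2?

Evaluate at each of the 2 elements of ℤ_2:
f(0) = 0 → root; f(1) = 0 → root.
Roots: {0, 1}.

2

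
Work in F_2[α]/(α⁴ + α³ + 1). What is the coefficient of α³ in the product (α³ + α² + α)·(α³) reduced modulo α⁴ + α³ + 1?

1

Multiply in F_2[α]: (α³ + α² + α)·(α³) = α⁶ + α⁵ + α⁴.
Reduce using α⁴ ≡ α³ + 1 (mod α⁴ + α³ + 1).
Reduced: α³ + α² + 1.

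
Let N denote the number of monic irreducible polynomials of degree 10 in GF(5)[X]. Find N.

x^(5^10) − x is the product of all monic irreducibles of degree dividing 10; Möbius inversion gives N = (1/10) Σ μ(10/d)·5^d.
Divisors of 10: 1, 2, 5, 10; μ(10/d) for each: 1, -1, -1, 1.
Σ = 5^1 − 5^2 − 5^5 + 5^10 = 9762480.
N = 9762480/10 = 976248.

976248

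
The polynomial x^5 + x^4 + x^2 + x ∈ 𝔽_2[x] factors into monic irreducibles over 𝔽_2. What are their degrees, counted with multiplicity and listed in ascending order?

1, 1, 1, 2

Write h(x) = x^5 + x^4 + x^2 + x.
Roots in 𝔽_2: h(0) = 0 → root; h(1) = 0 → root.
Linear factors from roots: (x), (x + 1).
Complete factorization: h(x) = (x)·(x + 1)^2·(x^2 + x + 1).
Factor degrees with multiplicity: 1 + 1 + 1 + 2 = 5.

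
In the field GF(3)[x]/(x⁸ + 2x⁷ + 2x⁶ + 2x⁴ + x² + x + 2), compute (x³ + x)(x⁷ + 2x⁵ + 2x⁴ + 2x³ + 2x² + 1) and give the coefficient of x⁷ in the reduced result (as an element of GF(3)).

2

Multiply in GF(3)[x]: (x³ + x)·(x⁷ + 2x⁵ + 2x⁴ + 2x³ + 2x² + 1) = x¹⁰ + 2x⁷ + x⁶ + x⁵ + 2x⁴ + x.
Reduce using x⁸ ≡ x⁷ + x⁶ + x⁴ + 2x² + 2x + 1 (mod x⁸ + 2x⁷ + 2x⁶ + 2x⁴ + x² + x + 2).
Reduced: 2x⁷ + x⁶ + 2x⁵ + x³ + x² + 2.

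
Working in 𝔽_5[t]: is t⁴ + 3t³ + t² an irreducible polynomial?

No

Write P(t) = t⁴ + 3t³ + t².
Check for roots in 𝔽_5: P(0) = 0 → root; P(1) = 0 → root; P(2) = 4; P(3) = 1; P(4) = 4.
P(0) = 0, so (t) divides P(t); P is reducible.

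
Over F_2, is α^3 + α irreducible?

No

Write P(α) = α^3 + α.
Check for roots in F_2: P(0) = 0 → root; P(1) = 0 → root.
P(0) = 0, so (α) divides P(α); P is reducible.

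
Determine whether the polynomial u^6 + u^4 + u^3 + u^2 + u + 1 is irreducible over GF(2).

Write h(u) = u^6 + u^4 + u^3 + u^2 + u + 1.
Check for roots in GF(2): h(0) = 1; h(1) = 0 → root.
h(1) = 0, so (u − 1) divides h(u); h is reducible.

No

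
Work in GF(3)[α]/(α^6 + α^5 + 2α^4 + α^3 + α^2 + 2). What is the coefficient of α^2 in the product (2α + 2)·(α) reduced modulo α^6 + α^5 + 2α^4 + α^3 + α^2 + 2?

Multiply in GF(3)[α]: (2α + 2)·(α) = 2α^2 + 2α.
Reduced: 2α^2 + 2α.

2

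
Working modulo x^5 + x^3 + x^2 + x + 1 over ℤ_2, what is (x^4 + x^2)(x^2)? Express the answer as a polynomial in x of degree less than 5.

Multiply in ℤ_2[x]: (x^4 + x^2)·(x^2) = x^6 + x^4.
Reduce using x^5 ≡ x^3 + x^2 + x + 1 (mod x^5 + x^3 + x^2 + x + 1).
Reduced: x^3 + x^2 + x.

x^3 + x^2 + x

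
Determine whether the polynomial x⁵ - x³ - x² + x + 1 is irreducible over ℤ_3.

Write P(x) = x⁵ - x³ - x² + x + 1.
Check for roots in ℤ_3: P(0) = 1; P(1) = 1; P(2) = 2.
No roots, so no linear factors.
Monic irreducibles of degree 2 over GF(3): x² + 1, x² + x - 1, x² - x - 1.
None of them divide P (all give nonzero remainder).
No irreducible factor of degree ≤ 2 exists, so P is irreducible over GF(3).

Yes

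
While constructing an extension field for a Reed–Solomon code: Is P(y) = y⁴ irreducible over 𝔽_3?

No

Check for roots in 𝔽_3: P(0) = 0 → root; P(1) = 1; P(2) = 1.
P(0) = 0, so (y) divides P(y); P is reducible.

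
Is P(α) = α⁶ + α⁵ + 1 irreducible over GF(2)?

Yes

Check for roots in GF(2): P(0) = 1; P(1) = 1.
No roots, so no linear factors.
Monic irreducibles of degree 2 over GF(2): α² + α + 1.
None of them divide P (all give nonzero remainder).
Monic irreducibles of degree 3 over GF(2): α³ + α + 1, α³ + α² + 1.
None of them divide P (all give nonzero remainder).
No irreducible factor of degree ≤ 3 exists, so P is irreducible over GF(2).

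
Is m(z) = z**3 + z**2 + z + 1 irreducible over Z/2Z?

No

Check for roots in Z/2Z: m(0) = 1; m(1) = 0 → root.
m(1) = 0, so (z − 1) divides m(z); m is reducible.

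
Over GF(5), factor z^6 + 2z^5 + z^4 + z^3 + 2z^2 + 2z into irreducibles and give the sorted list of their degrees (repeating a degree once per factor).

1, 2, 3

Write h(z) = z^6 + 2z^5 + z^4 + z^3 + 2z^2 + 2z.
Roots in GF(5): h(0) = 0 → root; h(1) = 4; h(2) = 4; h(3) = 2; h(4) = 4.
Linear factors from roots: (z).
Complete factorization: h(z) = (z)·(z^2 + z + 2)·(z^3 + z^2 - 2z + 1).
Factor degrees with multiplicity: 1 + 2 + 3 = 6.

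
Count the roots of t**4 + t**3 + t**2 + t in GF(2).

2

Write h(t) = t**4 + t**3 + t**2 + t.
Evaluate at each of the 2 elements of GF(2):
h(0) = 0 → root; h(1) = 0 → root.
Roots: {0, 1}.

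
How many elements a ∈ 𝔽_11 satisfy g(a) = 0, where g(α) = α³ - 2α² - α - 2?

Evaluate at each of the 11 elements of 𝔽_11:
g(0) = 9; g(1) = 7; g(2) = 7; g(3) = 4; g(4) = 4; g(5) = 2; g(6) = 4; g(7) = 5; g(8) = 0 → root; g(9) = 6; g(10) = 7.
Roots: {8}.

1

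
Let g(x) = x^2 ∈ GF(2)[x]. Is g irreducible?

No

Check for roots in GF(2): g(0) = 0 → root; g(1) = 1.
g(0) = 0, so (x) divides g(x); g is reducible.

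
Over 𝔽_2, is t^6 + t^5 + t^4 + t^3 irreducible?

Write m(t) = t^6 + t^5 + t^4 + t^3.
Check for roots in 𝔽_2: m(0) = 0 → root; m(1) = 0 → root.
m(0) = 0, so (t) divides m(t); m is reducible.

No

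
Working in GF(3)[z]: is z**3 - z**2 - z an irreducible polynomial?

Write P(z) = z**3 - z**2 - z.
Check for roots in GF(3): P(0) = 0 → root; P(1) = 2; P(2) = 2.
P(0) = 0, so (z) divides P(z); P is reducible.

No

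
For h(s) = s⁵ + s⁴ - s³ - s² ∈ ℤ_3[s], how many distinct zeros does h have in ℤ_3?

Evaluate at each of the 3 elements of ℤ_3:
h(0) = 0 → root; h(1) = 0 → root; h(2) = 0 → root.
Roots: {0, 1, 2}.

3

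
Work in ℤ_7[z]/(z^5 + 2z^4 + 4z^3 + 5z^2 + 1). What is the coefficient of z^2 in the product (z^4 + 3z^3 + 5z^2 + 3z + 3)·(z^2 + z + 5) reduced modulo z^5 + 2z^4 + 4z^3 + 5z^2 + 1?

0

Multiply in ℤ_7[z]: (z^4 + 3z^3 + 5z^2 + 3z + 3)·(z^2 + z + 5) = z^6 + 4z^5 + 6z^4 + 2z^3 + 3z^2 + 4z + 1.
Reduce using z^5 ≡ 5z^4 + 3z^3 + 2z^2 + 6 (mod z^5 + 2z^4 + 4z^3 + 5z^2 + 1).
Reduced: 5z^4 + 3z^3 + 3z + 6.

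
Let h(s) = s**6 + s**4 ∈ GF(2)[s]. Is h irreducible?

No

Check for roots in GF(2): h(0) = 0 → root; h(1) = 0 → root.
h(0) = 0, so (s) divides h(s); h is reducible.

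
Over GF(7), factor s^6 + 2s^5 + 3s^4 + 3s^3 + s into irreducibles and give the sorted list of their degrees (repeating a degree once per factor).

1, 2, 3

Write g(s) = s^6 + 2s^5 + 3s^4 + 3s^3 + s.
Linear factors from roots: (s).
Complete factorization: g(s) = (s)·(s^2 + 4s + 5)·(s^3 + 5s^2 + 6s + 3).
Factor degrees with multiplicity: 1 + 2 + 3 = 6.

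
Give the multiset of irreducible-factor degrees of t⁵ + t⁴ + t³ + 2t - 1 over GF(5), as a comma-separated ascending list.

5

Write f(t) = t⁵ + t⁴ + t³ + 2t - 1.
Roots in GF(5): f(0) = 4; f(1) = 4; f(2) = 4; f(3) = 1; f(4) = 1.
Complete factorization: f(t) = (t⁵ + t⁴ + t³ + 2t - 1).
Factor degrees with multiplicity: 5 = 5.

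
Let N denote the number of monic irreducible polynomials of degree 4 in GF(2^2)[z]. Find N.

Gauss's count: N_{4}(4) = (1/4) Σ_{d|4} μ(4/d)·4^d.
Divisors of 4: 1, 2, 4; μ(4/d) for each: 0, -1, 1.
Σ = − 4^2 + 4^4 = 240.
N = 240/4 = 60.

60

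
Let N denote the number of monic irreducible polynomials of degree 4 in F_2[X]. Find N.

By the necklace-counting formula, N_2(4) = (1/4) Σ_{d|4} μ(4/d)·2^d.
Divisors of 4: 1, 2, 4; μ(4/d) for each: 0, -1, 1.
Σ = − 2^2 + 2^4 = 12.
N = 12/4 = 3.

3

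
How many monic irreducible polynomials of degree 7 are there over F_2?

x^(2^7) − x is the product of all monic irreducibles of degree dividing 7; Möbius inversion gives N = (1/7) Σ μ(7/d)·2^d.
Divisors of 7: 1, 7; μ(7/d) for each: -1, 1.
Σ = − 2^1 + 2^7 = 126.
N = 126/7 = 18.

18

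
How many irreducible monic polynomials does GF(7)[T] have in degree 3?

112

Gauss's count: N_{7}(3) = (1/3) Σ_{d|3} μ(3/d)·7^d.
Divisors of 3: 1, 3; μ(3/d) for each: -1, 1.
Σ = − 7^1 + 7^3 = 336.
N = 336/3 = 112.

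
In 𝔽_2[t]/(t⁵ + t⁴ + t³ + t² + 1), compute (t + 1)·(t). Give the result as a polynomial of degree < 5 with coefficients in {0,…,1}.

Multiply in 𝔽_2[t]: (t + 1)·(t) = t² + t.
Reduced: t² + t.

t^2 + t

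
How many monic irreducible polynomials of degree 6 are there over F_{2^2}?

670

The number of monic irreducibles of degree 6 over GF(4) is (1/6)·Σ_{d∣6} μ(6/d) 4^d.
Divisors of 6: 1, 2, 3, 6; μ(6/d) for each: 1, -1, -1, 1.
Σ = 4^1 − 4^2 − 4^3 + 4^6 = 4020.
N = 4020/6 = 670.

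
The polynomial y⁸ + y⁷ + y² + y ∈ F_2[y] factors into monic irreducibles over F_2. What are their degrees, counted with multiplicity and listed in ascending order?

Write f(y) = y⁸ + y⁷ + y² + y.
Roots in F_2: f(0) = 0 → root; f(1) = 0 → root.
Linear factors from roots: (y), (y + 1).
Complete factorization: f(y) = (y)·(y + 1)^3·(y² + y + 1)^2.
Factor degrees with multiplicity: 1 + 1 + 1 + 1 + 2 + 2 = 8.

1, 1, 1, 1, 2, 2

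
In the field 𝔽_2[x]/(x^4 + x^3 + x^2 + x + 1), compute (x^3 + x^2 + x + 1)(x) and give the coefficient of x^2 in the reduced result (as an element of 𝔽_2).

0

Multiply in 𝔽_2[x]: (x^3 + x^2 + x + 1)·(x) = x^4 + x^3 + x^2 + x.
Reduce using x^4 ≡ x^3 + x^2 + x + 1 (mod x^4 + x^3 + x^2 + x + 1).
Reduced: 1.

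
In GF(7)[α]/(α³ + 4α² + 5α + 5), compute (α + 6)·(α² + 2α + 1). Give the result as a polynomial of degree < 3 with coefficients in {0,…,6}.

Multiply in GF(7)[α]: (α + 6)·(α² + 2α + 1) = α³ + α² + 6α + 6.
Reduce using α³ ≡ 3α² + 2α + 2 (mod α³ + 4α² + 5α + 5).
Reduced: 4α² + α + 1.

4α^2 + α + 1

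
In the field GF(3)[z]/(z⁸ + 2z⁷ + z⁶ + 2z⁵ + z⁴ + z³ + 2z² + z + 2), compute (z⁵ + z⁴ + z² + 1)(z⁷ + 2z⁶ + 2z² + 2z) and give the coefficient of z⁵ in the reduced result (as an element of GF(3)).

0

Multiply in GF(3)[z]: (z⁵ + z⁴ + z² + 1)·(z⁷ + 2z⁶ + 2z² + 2z) = z¹² + 2z¹⁰ + z⁹ + 2z⁸ + 2z⁵ + 2z⁴ + 2z³ + 2z² + 2z.
Reduce using z⁸ ≡ z⁷ + 2z⁶ + z⁵ + 2z⁴ + 2z³ + z² + 2z + 1 (mod z⁸ + 2z⁷ + z⁶ + 2z⁵ + z⁴ + z³ + 2z² + z + 2).
Reduced: z⁶ + z⁴ + z³ + z² + 2z.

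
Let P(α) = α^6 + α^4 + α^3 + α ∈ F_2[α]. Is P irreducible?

Check for roots in F_2: P(0) = 0 → root; P(1) = 0 → root.
P(0) = 0, so (α) divides P(α); P is reducible.

No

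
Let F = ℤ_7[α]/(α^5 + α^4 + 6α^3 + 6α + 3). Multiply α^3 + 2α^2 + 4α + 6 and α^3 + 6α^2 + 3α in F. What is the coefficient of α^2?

Multiply in ℤ_7[α]: (α^3 + 2α^2 + 4α + 6)·(α^3 + 6α^2 + 3α) = α^6 + α^5 + 5α^4 + α^3 + 6α^2 + 4α.
Reduce using α^5 ≡ 6α^4 + α^3 + α + 4 (mod α^5 + α^4 + 6α^3 + 6α + 3).
Reduced: 6α^4 + α^3 + α.

0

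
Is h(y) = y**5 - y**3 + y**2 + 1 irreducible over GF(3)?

Check for roots in GF(3): h(0) = 1; h(1) = 2; h(2) = 2.
No roots, so no linear factors.
Monic irreducibles of degree 2 over GF(3): y**2 + 1, y**2 + y - 1, y**2 - y - 1.
None of them divide h (all give nonzero remainder).
No irreducible factor of degree ≤ 2 exists, so h is irreducible over GF(3).

Yes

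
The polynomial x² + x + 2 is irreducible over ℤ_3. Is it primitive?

Yes

Write f(x) = x² + x + 2.
|GF(3^2)^×| = 3^2 − 1 = 8. Prime factorization: 8 = 2^3.
f is primitive ⇔ x has order 8 in GF(3)[x]/(f), i.e. x^(8/q) ≠ 1 for each prime q | 8.
x^(4) mod f = 2.
None equal 1, so x has full order 8; f is primitive.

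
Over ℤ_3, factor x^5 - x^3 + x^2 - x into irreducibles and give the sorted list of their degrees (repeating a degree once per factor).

Write g(x) = x^5 - x^3 + x^2 - x.
Roots in ℤ_3: g(0) = 0 → root; g(1) = 0 → root; g(2) = 2.
Linear factors from roots: (x), (x - 1).
Complete factorization: g(x) = (x)·(x - 1)^2·(x^2 - x - 1).
Factor degrees with multiplicity: 1 + 1 + 1 + 2 = 5.

1, 1, 1, 2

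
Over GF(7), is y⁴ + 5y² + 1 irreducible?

Write m(y) = y⁴ + 5y² + 1.
Check for roots in GF(7): m(0) = 1; m(1) = 0 → root; m(2) = 2; m(3) = 1; m(4) = 1; m(5) = 2; m(6) = 0 → root.
m(1) = 0, so (y − 1) divides m(y); m is reducible.

No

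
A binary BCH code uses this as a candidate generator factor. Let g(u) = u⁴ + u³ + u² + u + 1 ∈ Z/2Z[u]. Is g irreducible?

Check for roots in Z/2Z: g(0) = 1; g(1) = 1.
No roots, so no linear factors.
Monic irreducibles of degree 2 over GF(2): u² + u + 1.
None of them divide g (all give nonzero remainder).
No irreducible factor of degree ≤ 2 exists, so g is irreducible over GF(2).

Yes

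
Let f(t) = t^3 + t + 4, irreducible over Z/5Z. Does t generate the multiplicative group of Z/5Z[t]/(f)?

|GF(5^3)^×| = 5^3 − 1 = 124. Prime factorization: 124 = 2^2·31.
f is primitive ⇔ t has order 124 in GF(5)[t]/(f), i.e. t^(124/q) ≠ 1 for each prime q | 124.
t^(62) mod f = 1
t^(4) mod f = 4t^2 + t.
Since t^(62) = 1, the order of t divides 62 < 124; not primitive.

No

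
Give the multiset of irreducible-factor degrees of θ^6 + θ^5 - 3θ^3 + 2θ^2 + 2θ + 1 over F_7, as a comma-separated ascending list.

Write h(θ) = θ^6 + θ^5 - 3θ^3 + 2θ^2 + 2θ + 1.
Complete factorization: h(θ) = (θ^2 - 3θ - 2)·(θ^4 - 3θ^3 - 2θ + 3).
Factor degrees with multiplicity: 2 + 4 = 6.

2, 4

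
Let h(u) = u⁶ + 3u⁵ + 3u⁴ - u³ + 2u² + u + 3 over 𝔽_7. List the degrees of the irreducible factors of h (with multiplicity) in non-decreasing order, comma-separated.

6

Complete factorization: h(u) = (u⁶ + 3u⁵ + 3u⁴ - u³ + 2u² + u + 3).
Factor degrees with multiplicity: 6 = 6.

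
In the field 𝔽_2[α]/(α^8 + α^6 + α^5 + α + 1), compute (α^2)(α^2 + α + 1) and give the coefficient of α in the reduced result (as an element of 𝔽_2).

0

Multiply in 𝔽_2[α]: (α^2)·(α^2 + α + 1) = α^4 + α^3 + α^2.
Reduced: α^4 + α^3 + α^2.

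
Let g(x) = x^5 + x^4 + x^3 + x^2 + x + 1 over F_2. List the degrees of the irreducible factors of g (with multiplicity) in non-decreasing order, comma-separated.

Roots in F_2: g(0) = 1; g(1) = 0 → root.
Linear factors from roots: (x + 1).
Complete factorization: g(x) = (x + 1)·(x^2 + x + 1)^2.
Factor degrees with multiplicity: 1 + 2 + 2 = 5.

1, 2, 2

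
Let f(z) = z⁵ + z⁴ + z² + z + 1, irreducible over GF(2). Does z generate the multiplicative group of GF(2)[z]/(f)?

|GF(2^5)^×| = 2^5 − 1 = 31. Prime factorization: 31 = 31.
f is primitive ⇔ z has order 31 in GF(2)[z]/(f), i.e. z^(31/q) ≠ 1 for each prime q | 31.
z^(1) mod f = z.
None equal 1, so z has full order 31; f is primitive.

Yes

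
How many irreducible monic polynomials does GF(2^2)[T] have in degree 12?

The number of monic irreducibles of degree 12 over GF(4) is (1/12)·Σ_{d∣12} μ(12/d) 4^d.
Divisors of 12: 1, 2, 3, 4, 6, 12; μ(12/d) for each: 0, 1, 0, -1, -1, 1.
Σ = 4^2 − 4^4 − 4^6 + 4^12 = 16772880.
N = 16772880/12 = 1397740.

1397740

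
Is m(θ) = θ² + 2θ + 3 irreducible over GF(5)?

Yes

Check for roots in GF(5): m(0) = 3; m(1) = 1; m(2) = 1; m(3) = 3; m(4) = 2.
No roots. A degree-2 polynomial over a field with no linear factor is irreducible.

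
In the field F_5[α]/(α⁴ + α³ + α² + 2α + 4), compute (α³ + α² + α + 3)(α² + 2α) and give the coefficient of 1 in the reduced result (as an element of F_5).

Multiply in F_5[α]: (α³ + α² + α + 3)·(α² + 2α) = α⁵ + 3α⁴ + 3α³ + α.
Reduce using α⁴ ≡ 4α³ + 4α² + 3α + 1 (mod α⁴ + α³ + α² + 2α + 4).
Reduced: α² + 3α + 2.

2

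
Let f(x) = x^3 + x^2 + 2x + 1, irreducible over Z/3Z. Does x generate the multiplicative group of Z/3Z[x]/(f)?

Yes

|GF(3^3)^×| = 3^3 − 1 = 26. Prime factorization: 26 = 2·13.
f is primitive ⇔ x has order 26 in GF(3)[x]/(f), i.e. x^(26/q) ≠ 1 for each prime q | 26.
x^(13) mod f = 2.
x^(2) mod f = x^2.
None equal 1, so x has full order 26; f is primitive.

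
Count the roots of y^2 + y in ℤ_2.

2

Write f(y) = y^2 + y.
Evaluate at each of the 2 elements of ℤ_2:
f(0) = 0 → root; f(1) = 0 → root.
Roots: {0, 1}.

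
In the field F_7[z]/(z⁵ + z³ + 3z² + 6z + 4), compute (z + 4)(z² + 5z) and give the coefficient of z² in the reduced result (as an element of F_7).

2

Multiply in F_7[z]: (z + 4)·(z² + 5z) = z³ + 2z² + 6z.
Reduced: z³ + 2z² + 6z.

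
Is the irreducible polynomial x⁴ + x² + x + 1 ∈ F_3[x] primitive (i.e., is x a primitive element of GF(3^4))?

Write f(x) = x⁴ + x² + x + 1.
|GF(3^4)^×| = 3^4 − 1 = 80. Prime factorization: 80 = 2^4·5.
f is primitive ⇔ x has order 80 in GF(3)[x]/(f), i.e. x^(80/q) ≠ 1 for each prime q | 80.
x^(40) mod f = 1
x^(16) mod f = x³ + 2.
Since x^(40) = 1, the order of x divides 40 < 80; not primitive.

No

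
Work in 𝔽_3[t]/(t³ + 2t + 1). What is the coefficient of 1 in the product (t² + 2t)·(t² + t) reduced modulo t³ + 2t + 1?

0

Multiply in 𝔽_3[t]: (t² + 2t)·(t² + t) = t⁴ + 2t².
Reduce using t³ ≡ t + 2 (mod t³ + 2t + 1).
Reduced: 2t.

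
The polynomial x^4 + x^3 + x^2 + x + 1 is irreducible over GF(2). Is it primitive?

Write f(x) = x^4 + x^3 + x^2 + x + 1.
|GF(2^4)^×| = 2^4 − 1 = 15. Prime factorization: 15 = 3·5.
f is primitive ⇔ x has order 15 in GF(2)[x]/(f), i.e. x^(15/q) ≠ 1 for each prime q | 15.
x^(5) mod f = 1
x^(3) mod f = x^3.
Since x^(5) = 1, the order of x divides 5 < 15; not primitive.

No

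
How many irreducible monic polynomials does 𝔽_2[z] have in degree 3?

2

The number of monic irreducibles of degree 3 over GF(2) is (1/3)·Σ_{d∣3} μ(3/d) 2^d.
Divisors of 3: 1, 3; μ(3/d) for each: -1, 1.
Σ = − 2^1 + 2^3 = 6.
N = 6/3 = 2.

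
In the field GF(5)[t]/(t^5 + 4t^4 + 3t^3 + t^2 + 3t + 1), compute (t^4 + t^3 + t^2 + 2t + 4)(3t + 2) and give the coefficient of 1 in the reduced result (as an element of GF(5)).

0

Multiply in GF(5)[t]: (t^4 + t^3 + t^2 + 2t + 4)·(3t + 2) = 3t^5 + 3t^2 + t + 3.
Reduce using t^5 ≡ t^4 + 2t^3 + 4t^2 + 2t + 4 (mod t^5 + 4t^4 + 3t^3 + t^2 + 3t + 1).
Reduced: 3t^4 + t^3 + 2t.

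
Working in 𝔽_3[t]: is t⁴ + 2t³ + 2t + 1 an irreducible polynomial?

Write f(t) = t⁴ + 2t³ + 2t + 1.
Check for roots in 𝔽_3: f(0) = 1; f(1) = 0 → root; f(2) = 1.
f(1) = 0, so (t − 1) divides f(t); f is reducible.

No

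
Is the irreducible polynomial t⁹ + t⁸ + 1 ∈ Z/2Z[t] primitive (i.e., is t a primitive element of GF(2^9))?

Write f(t) = t⁹ + t⁸ + 1.
|GF(2^9)^×| = 2^9 − 1 = 511. Prime factorization: 511 = 7·73.
f is primitive ⇔ t has order 511 in GF(2)[t]/(f), i.e. t^(511/q) ≠ 1 for each prime q | 511.
t^(73) mod f = 1
t^(7) mod f = t⁷.
Since t^(73) = 1, the order of t divides 73 < 511; not primitive.

No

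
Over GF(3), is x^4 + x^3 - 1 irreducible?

Yes

Write P(x) = x^4 + x^3 - 1.
Check for roots in GF(3): P(0) = 2; P(1) = 1; P(2) = 2.
No roots, so no linear factors.
Monic irreducibles of degree 2 over GF(3): x^2 + 1, x^2 + x - 1, x^2 - x - 1.
None of them divide P (all give nonzero remainder).
No irreducible factor of degree ≤ 2 exists, so P is irreducible over GF(3).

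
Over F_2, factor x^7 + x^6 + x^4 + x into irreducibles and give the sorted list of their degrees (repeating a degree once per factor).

1, 1, 1, 1, 3

Write h(x) = x^7 + x^6 + x^4 + x.
Roots in F_2: h(0) = 0 → root; h(1) = 0 → root.
Linear factors from roots: (x), (x + 1).
Complete factorization: h(x) = (x)·(x + 1)^3·(x^3 + x + 1).
Factor degrees with multiplicity: 1 + 1 + 1 + 1 + 3 = 7.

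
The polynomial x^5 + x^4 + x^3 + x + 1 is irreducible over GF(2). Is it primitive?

Yes

Write f(x) = x^5 + x^4 + x^3 + x + 1.
|GF(2^5)^×| = 2^5 − 1 = 31. Prime factorization: 31 = 31.
f is primitive ⇔ x has order 31 in GF(2)[x]/(f), i.e. x^(31/q) ≠ 1 for each prime q | 31.
x^(1) mod f = x.
None equal 1, so x has full order 31; f is primitive.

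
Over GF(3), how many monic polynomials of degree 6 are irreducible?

116

By the necklace-counting formula, N_3(6) = (1/6) Σ_{d|6} μ(6/d)·3^d.
Divisors of 6: 1, 2, 3, 6; μ(6/d) for each: 1, -1, -1, 1.
Σ = 3^1 − 3^2 − 3^3 + 3^6 = 696.
N = 696/6 = 116.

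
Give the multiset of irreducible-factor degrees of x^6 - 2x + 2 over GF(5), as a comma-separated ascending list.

Write f(x) = x^6 - 2x + 2.
Roots in GF(5): f(0) = 2; f(1) = 1; f(2) = 2; f(3) = 0 → root; f(4) = 0 → root.
Linear factors from roots: (x + 2), (x + 1).
Complete factorization: f(x) = (x + 1)·(x + 2)·(x^4 + 2x^3 + 2x^2 + 1).
Factor degrees with multiplicity: 1 + 1 + 4 = 6.

1, 1, 4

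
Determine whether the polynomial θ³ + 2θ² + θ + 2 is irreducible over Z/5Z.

Write P(θ) = θ³ + 2θ² + θ + 2.
Check for roots in Z/5Z: P(0) = 2; P(1) = 1; P(2) = 0 → root; P(3) = 0 → root; P(4) = 2.
P(2) = 0, so (θ − 2) divides P(θ); P is reducible.

No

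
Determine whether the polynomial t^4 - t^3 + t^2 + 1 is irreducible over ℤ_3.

Yes

Write P(t) = t^4 - t^3 + t^2 + 1.
Check for roots in ℤ_3: P(0) = 1; P(1) = 2; P(2) = 1.
No roots, so no linear factors.
Monic irreducibles of degree 2 over GF(3): t^2 + 1, t^2 + t - 1, t^2 - t - 1.
None of them divide P (all give nonzero remainder).
No irreducible factor of degree ≤ 2 exists, so P is irreducible over GF(3).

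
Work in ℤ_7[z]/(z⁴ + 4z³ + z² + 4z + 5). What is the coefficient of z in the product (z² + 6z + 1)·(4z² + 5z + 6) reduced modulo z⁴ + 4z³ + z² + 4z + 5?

Multiply in ℤ_7[z]: (z² + 6z + 1)·(4z² + 5z + 6) = 4z⁴ + z³ + 5z² + 6z + 6.
Reduce using z⁴ ≡ 3z³ + 6z² + 3z + 2 (mod z⁴ + 4z³ + z² + 4z + 5).
Reduced: 6z³ + z² + 4z.

4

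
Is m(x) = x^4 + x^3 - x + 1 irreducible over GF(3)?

Yes

Check for roots in GF(3): m(0) = 1; m(1) = 2; m(2) = 2.
No roots, so no linear factors.
Monic irreducibles of degree 2 over GF(3): x^2 + 1, x^2 + x - 1, x^2 - x - 1.
None of them divide m (all give nonzero remainder).
No irreducible factor of degree ≤ 2 exists, so m is irreducible over GF(3).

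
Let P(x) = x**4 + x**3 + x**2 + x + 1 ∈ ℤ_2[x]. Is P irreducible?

Check for roots in ℤ_2: P(0) = 1; P(1) = 1.
No roots, so no linear factors.
Monic irreducibles of degree 2 over GF(2): x**2 + x + 1.
None of them divide P (all give nonzero remainder).
No irreducible factor of degree ≤ 2 exists, so P is irreducible over GF(2).

Yes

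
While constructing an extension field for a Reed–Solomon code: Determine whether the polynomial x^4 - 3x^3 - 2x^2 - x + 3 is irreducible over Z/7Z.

Yes

Write h(x) = x^4 - 3x^3 - 2x^2 - x + 3.
Check for roots in Z/7Z: h(0) = 3; h(1) = 5; h(2) = 6; h(3) = 3; h(4) = 3; h(5) = 2; h(6) = 6.
No roots, so no linear factors.
Degree-2 irreducible divisors: test the 21 monic irreducibles of degree 2 over GF(7).
None of them divide h (all give nonzero remainder).
No irreducible factor of degree ≤ 2 exists, so h is irreducible over GF(7).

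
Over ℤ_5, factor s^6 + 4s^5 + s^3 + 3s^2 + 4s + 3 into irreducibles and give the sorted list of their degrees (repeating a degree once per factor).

Write f(s) = s^6 + 4s^5 + s^3 + 3s^2 + 4s + 3.
Roots in ℤ_5: f(0) = 3; f(1) = 1; f(2) = 3; f(3) = 0 → root; f(4) = 3.
Linear factors from roots: (s + 2).
Complete factorization: f(s) = (s + 2)·(s^2 + 2s + 3)·(s^3 + 3s + 3).
Factor degrees with multiplicity: 1 + 2 + 3 = 6.

1, 2, 3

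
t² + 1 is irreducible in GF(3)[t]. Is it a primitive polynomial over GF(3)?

No

Write f(t) = t² + 1.
|GF(3^2)^×| = 3^2 − 1 = 8. Prime factorization: 8 = 2^3.
f is primitive ⇔ t has order 8 in GF(3)[t]/(f), i.e. t^(8/q) ≠ 1 for each prime q | 8.
t^(4) mod f = 1
Since t^(4) = 1, the order of t divides 4 < 8; not primitive.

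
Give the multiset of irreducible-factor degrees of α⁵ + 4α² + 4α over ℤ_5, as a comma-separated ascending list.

1, 4

Write h(α) = α⁵ + 4α² + 4α.
Roots in ℤ_5: h(0) = 0 → root; h(1) = 4; h(2) = 1; h(3) = 1; h(4) = 4.
Linear factors from roots: (α).
Complete factorization: h(α) = (α)·(α⁴ + 4α + 4).
Factor degrees with multiplicity: 1 + 4 = 5.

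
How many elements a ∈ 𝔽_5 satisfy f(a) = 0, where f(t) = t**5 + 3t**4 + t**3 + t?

3

Evaluate at each of the 5 elements of 𝔽_5:
f(0) = 0 → root; f(1) = 1; f(2) = 0 → root; f(3) = 1; f(4) = 0 → root.
Roots: {0, 2, 4}.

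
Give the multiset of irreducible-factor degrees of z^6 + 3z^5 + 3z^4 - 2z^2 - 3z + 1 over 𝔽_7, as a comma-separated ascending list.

6

Write f(z) = z^6 + 3z^5 + 3z^4 - 2z^2 - 3z + 1.
Complete factorization: f(z) = (z^6 + 3z^5 + 3z^4 - 2z^2 - 3z + 1).
Factor degrees with multiplicity: 6 = 6.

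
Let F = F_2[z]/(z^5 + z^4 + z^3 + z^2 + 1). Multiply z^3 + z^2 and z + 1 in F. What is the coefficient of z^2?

Multiply in F_2[z]: (z^3 + z^2)·(z + 1) = z^4 + z^2.
Reduced: z^4 + z^2.

1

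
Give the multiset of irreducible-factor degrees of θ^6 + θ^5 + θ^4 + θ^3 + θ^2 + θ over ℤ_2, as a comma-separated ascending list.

Write f(θ) = θ^6 + θ^5 + θ^4 + θ^3 + θ^2 + θ.
Roots in ℤ_2: f(0) = 0 → root; f(1) = 0 → root.
Linear factors from roots: (θ), (θ + 1).
Complete factorization: f(θ) = (θ)·(θ + 1)·(θ^2 + θ + 1)^2.
Factor degrees with multiplicity: 1 + 1 + 2 + 2 = 6.

1, 1, 2, 2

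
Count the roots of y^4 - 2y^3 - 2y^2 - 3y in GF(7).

Write P(y) = y^4 - 2y^3 - 2y^2 - 3y.
Evaluate at each of the 7 elements of GF(7):
P(0) = 0 → root; P(1) = 1; P(2) = 0 → root; P(3) = 0 → root; P(4) = 0 → root; P(5) = 2; P(6) = 4.
Roots: {0, 2, 3, 4}.

4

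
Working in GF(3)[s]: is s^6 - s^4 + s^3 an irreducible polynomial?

Write g(s) = s^6 - s^4 + s^3.
Check for roots in GF(3): g(0) = 0 → root; g(1) = 1; g(2) = 2.
g(0) = 0, so (s) divides g(s); g is reducible.

No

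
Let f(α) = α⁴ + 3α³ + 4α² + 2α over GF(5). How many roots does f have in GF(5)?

4

Evaluate at each of the 5 elements of GF(5):
f(0) = 0 → root; f(1) = 0 → root; f(2) = 0 → root; f(3) = 4; f(4) = 0 → root.
Roots: {0, 1, 2, 4}.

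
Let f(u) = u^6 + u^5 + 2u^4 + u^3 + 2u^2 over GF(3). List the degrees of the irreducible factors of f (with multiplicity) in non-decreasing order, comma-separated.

1, 1, 1, 3

Roots in GF(3): f(0) = 0 → root; f(1) = 1; f(2) = 0 → root.
Linear factors from roots: (u), (u + 1).
Complete factorization: f(u) = (u + 1)·(u)^2·(u^3 + 2u + 2).
Factor degrees with multiplicity: 1 + 1 + 1 + 3 = 6.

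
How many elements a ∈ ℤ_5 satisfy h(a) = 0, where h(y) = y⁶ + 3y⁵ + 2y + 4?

Evaluate at each of the 5 elements of ℤ_5:
h(0) = 4; h(1) = 0 → root; h(2) = 3; h(3) = 3; h(4) = 0 → root.
Roots: {1, 4}.

2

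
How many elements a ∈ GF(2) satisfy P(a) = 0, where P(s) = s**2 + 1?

1

Evaluate at each of the 2 elements of GF(2):
P(0) = 1; P(1) = 0 → root.
Roots: {1}.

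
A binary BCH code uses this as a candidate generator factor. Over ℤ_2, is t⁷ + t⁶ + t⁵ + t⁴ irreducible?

Write f(t) = t⁷ + t⁶ + t⁵ + t⁴.
Check for roots in ℤ_2: f(0) = 0 → root; f(1) = 0 → root.
f(0) = 0, so (t) divides f(t); f is reducible.

No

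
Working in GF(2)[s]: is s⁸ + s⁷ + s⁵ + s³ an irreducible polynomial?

No

Write m(s) = s⁸ + s⁷ + s⁵ + s³.
Check for roots in GF(2): m(0) = 0 → root; m(1) = 0 → root.
m(0) = 0, so (s) divides m(s); m is reducible.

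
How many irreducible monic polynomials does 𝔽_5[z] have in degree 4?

150

By the necklace-counting formula, N_5(4) = (1/4) Σ_{d|4} μ(4/d)·5^d.
Divisors of 4: 1, 2, 4; μ(4/d) for each: 0, -1, 1.
Σ = − 5^2 + 5^4 = 600.
N = 600/4 = 150.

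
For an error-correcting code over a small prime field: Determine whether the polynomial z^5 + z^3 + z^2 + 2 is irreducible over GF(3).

Write m(z) = z^5 + z^3 + z^2 + 2.
Check for roots in GF(3): m(0) = 2; m(1) = 2; m(2) = 1.
No roots, so no linear factors.
Monic irreducibles of degree 2 over GF(3): z^2 + 1, z^2 + z + 2, z^2 + 2z + 2.
None of them divide m (all give nonzero remainder).
No irreducible factor of degree ≤ 2 exists, so m is irreducible over GF(3).

Yes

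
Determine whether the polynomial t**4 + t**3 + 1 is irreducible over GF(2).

Write g(t) = t**4 + t**3 + 1.
Check for roots in GF(2): g(0) = 1; g(1) = 1.
No roots, so no linear factors.
Monic irreducibles of degree 2 over GF(2): t**2 + t + 1.
None of them divide g (all give nonzero remainder).
No irreducible factor of degree ≤ 2 exists, so g is irreducible over GF(2).

Yes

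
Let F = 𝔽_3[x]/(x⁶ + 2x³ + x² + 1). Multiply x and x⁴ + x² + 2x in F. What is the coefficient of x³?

1

Multiply in 𝔽_3[x]: (x)·(x⁴ + x² + 2x) = x⁵ + x³ + 2x².
Reduced: x⁵ + x³ + 2x².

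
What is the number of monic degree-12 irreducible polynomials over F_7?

1153430600

By the necklace-counting formula, N_7(12) = (1/12) Σ_{d|12} μ(12/d)·7^d.
Divisors of 12: 1, 2, 3, 4, 6, 12; μ(12/d) for each: 0, 1, 0, -1, -1, 1.
Σ = 7^2 − 7^4 − 7^6 + 7^12 = 13841167200.
N = 13841167200/12 = 1153430600.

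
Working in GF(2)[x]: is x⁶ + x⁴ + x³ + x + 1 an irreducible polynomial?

Yes

Write f(x) = x⁶ + x⁴ + x³ + x + 1.
Check for roots in GF(2): f(0) = 1; f(1) = 1.
No roots, so no linear factors.
Monic irreducibles of degree 2 over GF(2): x² + x + 1.
None of them divide f (all give nonzero remainder).
Monic irreducibles of degree 3 over GF(2): x³ + x + 1, x³ + x² + 1.
None of them divide f (all give nonzero remainder).
No irreducible factor of degree ≤ 3 exists, so f is irreducible over GF(2).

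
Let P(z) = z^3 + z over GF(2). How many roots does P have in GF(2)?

Evaluate at each of the 2 elements of GF(2):
P(0) = 0 → root; P(1) = 0 → root.
Roots: {0, 1}.

2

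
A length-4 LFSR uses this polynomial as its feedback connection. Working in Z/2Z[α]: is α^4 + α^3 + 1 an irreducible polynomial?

Yes

Write m(α) = α^4 + α^3 + 1.
Check for roots in Z/2Z: m(0) = 1; m(1) = 1.
No roots, so no linear factors.
Monic irreducibles of degree 2 over GF(2): α^2 + α + 1.
None of them divide m (all give nonzero remainder).
No irreducible factor of degree ≤ 2 exists, so m is irreducible over GF(2).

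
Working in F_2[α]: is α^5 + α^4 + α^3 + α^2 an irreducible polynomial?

Write g(α) = α^5 + α^4 + α^3 + α^2.
Check for roots in F_2: g(0) = 0 → root; g(1) = 0 → root.
g(0) = 0, so (α) divides g(α); g is reducible.

No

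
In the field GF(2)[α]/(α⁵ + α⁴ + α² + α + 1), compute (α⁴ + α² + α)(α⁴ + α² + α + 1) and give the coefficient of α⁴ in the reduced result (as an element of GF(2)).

0

Multiply in GF(2)[α]: (α⁴ + α² + α)·(α⁴ + α² + α + 1) = α⁸ + α.
Reduce using α⁵ ≡ α⁴ + α² + α + 1 (mod α⁵ + α⁴ + α² + α + 1).
Reduced: α³.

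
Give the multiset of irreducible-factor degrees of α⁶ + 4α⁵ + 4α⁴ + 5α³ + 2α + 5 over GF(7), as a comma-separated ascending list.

1, 2, 3

Write g(α) = α⁶ + 4α⁵ + 4α⁴ + 5α³ + 2α + 5.
Linear factors from roots: (α + 6).
Complete factorization: g(α) = (α + 6)·(α² + 4α + 6)·(α³ + α² + 6α + 5).
Factor degrees with multiplicity: 1 + 2 + 3 = 6.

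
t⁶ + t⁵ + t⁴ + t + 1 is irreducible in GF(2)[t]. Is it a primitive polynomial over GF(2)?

Yes

Write f(t) = t⁶ + t⁵ + t⁴ + t + 1.
|GF(2^6)^×| = 2^6 − 1 = 63. Prime factorization: 63 = 3^2·7.
f is primitive ⇔ t has order 63 in GF(2)[t]/(f), i.e. t^(63/q) ≠ 1 for each prime q | 63.
t^(21) mod f = t⁴ + t³ + 1.
t^(9) mod f = t⁵ + t² + t + 1.
None equal 1, so t has full order 63; f is primitive.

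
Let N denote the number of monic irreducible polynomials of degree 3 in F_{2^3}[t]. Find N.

By the necklace-counting formula, N_8(3) = (1/3) Σ_{d|3} μ(3/d)·8^d.
Divisors of 3: 1, 3; μ(3/d) for each: -1, 1.
Σ = − 8^1 + 8^3 = 504.
N = 504/3 = 168.

168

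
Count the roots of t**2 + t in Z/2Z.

2

Write g(t) = t**2 + t.
Evaluate at each of the 2 elements of Z/2Z:
g(0) = 0 → root; g(1) = 0 → root.
Roots: {0, 1}.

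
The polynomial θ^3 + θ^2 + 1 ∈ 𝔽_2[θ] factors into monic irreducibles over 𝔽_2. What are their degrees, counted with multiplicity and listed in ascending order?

3

Write g(θ) = θ^3 + θ^2 + 1.
Roots in 𝔽_2: g(0) = 1; g(1) = 1.
Complete factorization: g(θ) = (θ^3 + θ^2 + 1).
Factor degrees with multiplicity: 3 = 3.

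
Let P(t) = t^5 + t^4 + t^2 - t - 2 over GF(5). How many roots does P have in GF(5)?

Evaluate at each of the 5 elements of GF(5):
P(0) = 3; P(1) = 0 → root; P(2) = 3; P(3) = 3; P(4) = 0 → root.
Roots: {1, 4}.

2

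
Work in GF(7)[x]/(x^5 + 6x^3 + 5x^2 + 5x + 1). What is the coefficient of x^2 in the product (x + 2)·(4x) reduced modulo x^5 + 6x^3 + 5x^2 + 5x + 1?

4

Multiply in GF(7)[x]: (x + 2)·(4x) = 4x^2 + x.
Reduced: 4x^2 + x.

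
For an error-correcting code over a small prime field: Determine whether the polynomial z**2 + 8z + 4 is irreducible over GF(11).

No

Write h(z) = z**2 + 8z + 4.
Check each element of GF(11) for a root: h(0)=4, h(1)=2, h(2)=2, h(3)=4, h(4)=8, h(5)=3, h(6)=0, h(7)=10, h(8)=0, h(9)=3, h(10)=8.
h(6) = 0, so (z − 6) divides h(z); h is reducible.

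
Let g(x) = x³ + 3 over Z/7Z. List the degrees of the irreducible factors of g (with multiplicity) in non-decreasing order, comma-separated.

3

Complete factorization: g(x) = (x³ + 3).
Factor degrees with multiplicity: 3 = 3.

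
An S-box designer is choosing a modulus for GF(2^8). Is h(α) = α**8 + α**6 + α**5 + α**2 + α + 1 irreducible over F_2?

Check for roots in F_2: h(0) = 1; h(1) = 0 → root.
h(1) = 0, so (α − 1) divides h(α); h is reducible.

No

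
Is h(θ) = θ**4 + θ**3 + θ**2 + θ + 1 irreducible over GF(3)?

Check for roots in GF(3): h(0) = 1; h(1) = 2; h(2) = 1.
No roots, so no linear factors.
Monic irreducibles of degree 2 over GF(3): θ**2 + 1, θ**2 + θ + 2, θ**2 + 2θ + 2.
None of them divide h (all give nonzero remainder).
No irreducible factor of degree ≤ 2 exists, so h is irreducible over GF(3).

Yes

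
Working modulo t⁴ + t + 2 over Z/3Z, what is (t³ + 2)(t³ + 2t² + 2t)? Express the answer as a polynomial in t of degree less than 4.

t^3 + t + 2

Multiply in Z/3Z[t]: (t³ + 2)·(t³ + 2t² + 2t) = t⁶ + 2t⁵ + 2t⁴ + 2t³ + t² + t.
Reduce using t⁴ ≡ 2t + 1 (mod t⁴ + t + 2).
Reduced: t³ + t + 2.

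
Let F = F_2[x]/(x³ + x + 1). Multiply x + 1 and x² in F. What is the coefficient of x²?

Multiply in F_2[x]: (x + 1)·(x²) = x³ + x².
Reduce using x³ ≡ x + 1 (mod x³ + x + 1).
Reduced: x² + x + 1.

1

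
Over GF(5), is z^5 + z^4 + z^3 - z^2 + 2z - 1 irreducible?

No

Write f(z) = z^5 + z^4 + z^3 - z^2 + 2z - 1.
Check for roots in GF(5): f(0) = 4; f(1) = 3; f(2) = 0 → root; f(3) = 2; f(4) = 0 → root.
f(2) = 0, so (z − 2) divides f(z); f is reducible.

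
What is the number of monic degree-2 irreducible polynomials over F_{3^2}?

By the necklace-counting formula, N_9(2) = (1/2) Σ_{d|2} μ(2/d)·9^d.
Divisors of 2: 1, 2; μ(2/d) for each: -1, 1.
Σ = − 9^1 + 9^2 = 72.
N = 72/2 = 36.

36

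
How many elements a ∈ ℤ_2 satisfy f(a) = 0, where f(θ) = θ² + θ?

Evaluate at each of the 2 elements of ℤ_2:
f(0) = 0 → root; f(1) = 0 → root.
Roots: {0, 1}.

2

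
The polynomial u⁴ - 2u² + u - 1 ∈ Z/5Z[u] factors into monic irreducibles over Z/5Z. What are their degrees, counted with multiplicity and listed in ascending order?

1, 3

Write f(u) = u⁴ - 2u² + u - 1.
Roots in Z/5Z: f(0) = 4; f(1) = 4; f(2) = 4; f(3) = 0 → root; f(4) = 2.
Linear factors from roots: (u + 2).
Complete factorization: f(u) = (u + 2)·(u³ - 2u² + 2u + 2).
Factor degrees with multiplicity: 1 + 3 = 4.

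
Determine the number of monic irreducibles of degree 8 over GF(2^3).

2096640

The number of monic irreducibles of degree 8 over GF(8) is (1/8)·Σ_{d∣8} μ(8/d) 8^d.
Divisors of 8: 1, 2, 4, 8; μ(8/d) for each: 0, 0, -1, 1.
Σ = − 8^4 + 8^8 = 16773120.
N = 16773120/8 = 2096640.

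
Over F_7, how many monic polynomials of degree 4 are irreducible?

By the necklace-counting formula, N_7(4) = (1/4) Σ_{d|4} μ(4/d)·7^d.
Divisors of 4: 1, 2, 4; μ(4/d) for each: 0, -1, 1.
Σ = − 7^2 + 7^4 = 2352.
N = 2352/4 = 588.

588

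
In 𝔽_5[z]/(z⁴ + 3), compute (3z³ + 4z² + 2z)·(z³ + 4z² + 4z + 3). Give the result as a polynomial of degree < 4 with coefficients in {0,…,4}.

Multiply in 𝔽_5[z]: (3z³ + 4z² + 2z)·(z³ + 4z² + 4z + 3) = 3z⁶ + z⁵ + 3z³ + z.
Reduce using z⁴ ≡ 2 (mod z⁴ + 3).
Reduced: 3z³ + z² + 3z.

3z^3 + z^2 + 3z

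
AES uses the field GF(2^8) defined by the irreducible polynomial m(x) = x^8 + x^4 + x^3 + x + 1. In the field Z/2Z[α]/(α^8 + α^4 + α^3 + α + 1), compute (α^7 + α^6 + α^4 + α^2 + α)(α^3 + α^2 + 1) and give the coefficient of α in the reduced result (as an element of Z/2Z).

Multiply in Z/2Z[α]: (α^7 + α^6 + α^4 + α^2 + α)·(α^3 + α^2 + 1) = α^10 + α^8 + α^5 + α^4 + α^3 + α^2 + α.
Reduce using α^8 ≡ α^4 + α^3 + α + 1 (mod α^8 + α^4 + α^3 + α + 1).
Reduced: α^6 + α^3 + 1.

0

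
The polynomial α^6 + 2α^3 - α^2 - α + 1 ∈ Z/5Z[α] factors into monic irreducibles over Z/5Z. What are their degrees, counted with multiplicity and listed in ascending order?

Write g(α) = α^6 + 2α^3 - α^2 - α + 1.
Roots in Z/5Z: g(0) = 1; g(1) = 2; g(2) = 0 → root; g(3) = 2; g(4) = 0 → root.
Linear factors from roots: (α - 2), (α + 1).
Complete factorization: g(α) = (α + 1)·(α - 2)·(α^2 + 2)·(α^2 + α + 1).
Factor degrees with multiplicity: 1 + 1 + 2 + 2 = 6.

1, 1, 2, 2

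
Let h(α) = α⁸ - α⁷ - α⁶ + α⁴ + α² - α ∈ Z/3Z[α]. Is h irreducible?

Check for roots in Z/3Z: h(0) = 0 → root; h(1) = 0 → root; h(2) = 1.
h(0) = 0, so (α) divides h(α); h is reducible.

No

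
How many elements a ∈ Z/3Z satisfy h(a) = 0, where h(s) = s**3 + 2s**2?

2

Evaluate at each of the 3 elements of Z/3Z:
h(0) = 0 → root; h(1) = 0 → root; h(2) = 1.
Roots: {0, 1}.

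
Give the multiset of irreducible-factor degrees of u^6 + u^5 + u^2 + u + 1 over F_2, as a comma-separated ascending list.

Write f(u) = u^6 + u^5 + u^2 + u + 1.
Roots in F_2: f(0) = 1; f(1) = 1.
Complete factorization: f(u) = (u^6 + u^5 + u^2 + u + 1).
Factor degrees with multiplicity: 6 = 6.

6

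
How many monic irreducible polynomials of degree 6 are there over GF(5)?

Gauss's count: N_{5}(6) = (1/6) Σ_{d|6} μ(6/d)·5^d.
Divisors of 6: 1, 2, 3, 6; μ(6/d) for each: 1, -1, -1, 1.
Σ = 5^1 − 5^2 − 5^3 + 5^6 = 15480.
N = 15480/6 = 2580.

2580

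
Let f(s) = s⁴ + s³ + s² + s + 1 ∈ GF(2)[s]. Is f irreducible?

Check for roots in GF(2): f(0) = 1; f(1) = 1.
No roots, so no linear factors.
Monic irreducibles of degree 2 over GF(2): s² + s + 1.
None of them divide f (all give nonzero remainder).
No irreducible factor of degree ≤ 2 exists, so f is irreducible over GF(2).

Yes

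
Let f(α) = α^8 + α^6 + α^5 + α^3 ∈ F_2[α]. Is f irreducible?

Check for roots in F_2: f(0) = 0 → root; f(1) = 0 → root.
f(0) = 0, so (α) divides f(α); f is reducible.

No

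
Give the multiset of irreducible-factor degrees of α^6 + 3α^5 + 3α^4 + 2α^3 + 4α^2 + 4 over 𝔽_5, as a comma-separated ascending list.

Write h(α) = α^6 + 3α^5 + 3α^4 + 2α^3 + 4α^2 + 4.
Roots in 𝔽_5: h(0) = 4; h(1) = 2; h(2) = 4; h(3) = 0 → root; h(4) = 2.
Linear factors from roots: (α + 2).
Complete factorization: h(α) = (α + 2)^2·(α^2 + α + 2)·(α^2 + 3α + 3).
Factor degrees with multiplicity: 1 + 1 + 2 + 2 = 6.

1, 1, 2, 2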